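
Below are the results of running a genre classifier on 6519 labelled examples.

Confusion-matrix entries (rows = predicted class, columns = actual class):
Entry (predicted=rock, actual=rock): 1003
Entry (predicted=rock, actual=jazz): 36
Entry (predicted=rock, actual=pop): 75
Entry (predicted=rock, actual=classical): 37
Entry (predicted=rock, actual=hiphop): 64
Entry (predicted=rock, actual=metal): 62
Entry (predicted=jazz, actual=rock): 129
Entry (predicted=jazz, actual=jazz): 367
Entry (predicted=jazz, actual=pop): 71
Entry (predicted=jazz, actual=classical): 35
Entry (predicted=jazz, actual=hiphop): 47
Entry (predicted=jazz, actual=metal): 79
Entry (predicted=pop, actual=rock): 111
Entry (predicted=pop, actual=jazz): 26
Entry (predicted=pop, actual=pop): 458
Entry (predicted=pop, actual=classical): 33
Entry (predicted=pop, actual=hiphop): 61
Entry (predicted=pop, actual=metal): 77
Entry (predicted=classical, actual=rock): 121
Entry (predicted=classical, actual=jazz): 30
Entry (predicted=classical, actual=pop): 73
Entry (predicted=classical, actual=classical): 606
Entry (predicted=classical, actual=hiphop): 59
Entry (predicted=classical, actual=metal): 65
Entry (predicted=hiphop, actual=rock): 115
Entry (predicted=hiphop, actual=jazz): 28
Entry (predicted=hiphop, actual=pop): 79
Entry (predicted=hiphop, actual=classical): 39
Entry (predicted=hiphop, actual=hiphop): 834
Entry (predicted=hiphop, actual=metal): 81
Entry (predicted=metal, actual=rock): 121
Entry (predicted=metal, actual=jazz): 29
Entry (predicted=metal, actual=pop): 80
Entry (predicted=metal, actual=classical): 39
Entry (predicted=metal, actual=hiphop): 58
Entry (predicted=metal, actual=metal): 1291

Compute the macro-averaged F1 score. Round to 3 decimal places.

Per-class F1 score (2·TP/(2·TP+FP+FN)):
  rock: TP=1003, FP=36+75+37+64+62=274, FN=129+111+121+115+121=597 → 2006/2877 = 0.6973
  jazz: TP=367, FP=129+71+35+47+79=361, FN=36+26+30+28+29=149 → 734/1244 = 0.5900
  pop: TP=458, FP=111+26+33+61+77=308, FN=75+71+73+79+80=378 → 916/1602 = 0.5718
  classical: TP=606, FP=121+30+73+59+65=348, FN=37+35+33+39+39=183 → 1212/1743 = 0.6954
  hiphop: TP=834, FP=115+28+79+39+81=342, FN=64+47+61+59+58=289 → 1668/2299 = 0.7255
  metal: TP=1291, FP=121+29+80+39+58=327, FN=62+79+77+65+81=364 → 2582/3273 = 0.7889
Macro-F1 score = mean = (0.6973 + 0.5900 + 0.5718 + 0.6954 + 0.7255 + 0.7889) / 6 = 0.678

0.678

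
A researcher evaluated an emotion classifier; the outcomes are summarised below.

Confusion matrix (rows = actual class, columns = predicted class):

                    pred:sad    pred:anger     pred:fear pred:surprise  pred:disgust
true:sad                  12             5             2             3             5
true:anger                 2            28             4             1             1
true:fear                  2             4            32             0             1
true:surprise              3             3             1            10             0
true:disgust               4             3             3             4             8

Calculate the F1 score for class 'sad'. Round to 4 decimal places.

Treat 'sad' as positive and all other classes as negative.
F1 score = 2·TP/(2·TP+FP+FN).
sad: TP=12, FP=2+2+3+4=11, FN=5+2+3+5=15 → 24/50 = 0.48000

0.4800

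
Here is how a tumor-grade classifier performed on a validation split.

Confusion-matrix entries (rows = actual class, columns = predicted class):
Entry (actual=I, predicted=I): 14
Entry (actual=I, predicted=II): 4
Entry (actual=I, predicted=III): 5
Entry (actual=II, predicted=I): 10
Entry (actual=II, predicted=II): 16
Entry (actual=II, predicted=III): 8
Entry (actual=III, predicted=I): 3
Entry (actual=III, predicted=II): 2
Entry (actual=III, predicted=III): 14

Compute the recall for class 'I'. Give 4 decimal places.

0.6087

Treat 'I' as positive and all other classes as negative.
recall = TP/(TP+FN).
I: TP=14, FN=4+5=9 → 14/23 = 0.60870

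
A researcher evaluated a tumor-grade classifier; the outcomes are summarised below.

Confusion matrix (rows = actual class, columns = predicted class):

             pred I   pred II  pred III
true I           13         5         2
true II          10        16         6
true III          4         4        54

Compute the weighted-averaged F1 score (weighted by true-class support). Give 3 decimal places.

Per-class F1 score (2·TP/(2·TP+FP+FN)):
  I: TP=13, FP=10+4=14, FN=5+2=7 → 26/47 = 0.5532
  II: TP=16, FP=5+4=9, FN=10+6=16 → 32/57 = 0.5614
  III: TP=54, FP=2+6=8, FN=4+4=8 → 108/124 = 0.8710
Weighted-F1 score = Σ (supportᵢ/N)·F1 scoreᵢ with N=114: (20/114)·0.5532 + (32/114)·0.5614 + (62/114)·0.8710 = 0.728

0.728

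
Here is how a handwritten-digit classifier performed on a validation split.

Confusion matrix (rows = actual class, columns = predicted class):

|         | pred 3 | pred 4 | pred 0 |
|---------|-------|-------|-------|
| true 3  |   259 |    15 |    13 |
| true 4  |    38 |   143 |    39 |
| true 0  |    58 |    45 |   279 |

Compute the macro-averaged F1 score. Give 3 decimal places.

Per-class F1 score (2·TP/(2·TP+FP+FN)):
  3: TP=259, FP=38+58=96, FN=15+13=28 → 518/642 = 0.8069
  4: TP=143, FP=15+45=60, FN=38+39=77 → 286/423 = 0.6761
  0: TP=279, FP=13+39=52, FN=58+45=103 → 558/713 = 0.7826
Macro-F1 score = mean = (0.8069 + 0.6761 + 0.7826) / 3 = 0.755

0.755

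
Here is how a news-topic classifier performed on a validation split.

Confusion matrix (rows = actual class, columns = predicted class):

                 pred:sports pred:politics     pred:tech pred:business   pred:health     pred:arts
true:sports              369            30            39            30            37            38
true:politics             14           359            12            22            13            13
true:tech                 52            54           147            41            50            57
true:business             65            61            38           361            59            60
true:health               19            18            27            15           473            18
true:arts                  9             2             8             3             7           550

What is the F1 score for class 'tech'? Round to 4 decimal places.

0.4375

Treat 'tech' as positive and all other classes as negative.
F1 score = 2·TP/(2·TP+FP+FN).
tech: TP=147, FP=39+12+38+27+8=124, FN=52+54+41+50+57=254 → 294/672 = 0.43750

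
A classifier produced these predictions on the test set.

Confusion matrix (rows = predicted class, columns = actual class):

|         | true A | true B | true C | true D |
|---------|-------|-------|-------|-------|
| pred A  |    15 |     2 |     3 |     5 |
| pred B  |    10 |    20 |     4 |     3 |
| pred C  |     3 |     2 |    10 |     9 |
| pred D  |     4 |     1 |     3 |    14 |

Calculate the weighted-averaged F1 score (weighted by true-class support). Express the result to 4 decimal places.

0.5411

Per-class F1 score (2·TP/(2·TP+FP+FN)):
  A: TP=15, FP=2+3+5=10, FN=10+3+4=17 → 30/57 = 0.52632
  B: TP=20, FP=10+4+3=17, FN=2+2+1=5 → 40/62 = 0.64516
  C: TP=10, FP=3+2+9=14, FN=3+4+3=10 → 20/44 = 0.45455
  D: TP=14, FP=4+1+3=8, FN=5+3+9=17 → 28/53 = 0.52830
Weighted-F1 score = Σ (supportᵢ/N)·F1 scoreᵢ with N=108: (32/108)·0.52632 + (25/108)·0.64516 + (20/108)·0.45455 + (31/108)·0.52830 = 0.5411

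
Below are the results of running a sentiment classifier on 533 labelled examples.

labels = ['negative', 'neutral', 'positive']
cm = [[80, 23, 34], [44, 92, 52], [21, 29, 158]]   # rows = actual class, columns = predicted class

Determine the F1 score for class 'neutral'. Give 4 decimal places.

0.5542

One-vs-rest for 'neutral': TP = diagonal; FP = other classes predicted 'neutral'; FN = 'neutral' predicted as other.
F1 score = 2·TP/(2·TP+FP+FN).
neutral: TP=92, FP=23+29=52, FN=44+52=96 → 184/332 = 0.55422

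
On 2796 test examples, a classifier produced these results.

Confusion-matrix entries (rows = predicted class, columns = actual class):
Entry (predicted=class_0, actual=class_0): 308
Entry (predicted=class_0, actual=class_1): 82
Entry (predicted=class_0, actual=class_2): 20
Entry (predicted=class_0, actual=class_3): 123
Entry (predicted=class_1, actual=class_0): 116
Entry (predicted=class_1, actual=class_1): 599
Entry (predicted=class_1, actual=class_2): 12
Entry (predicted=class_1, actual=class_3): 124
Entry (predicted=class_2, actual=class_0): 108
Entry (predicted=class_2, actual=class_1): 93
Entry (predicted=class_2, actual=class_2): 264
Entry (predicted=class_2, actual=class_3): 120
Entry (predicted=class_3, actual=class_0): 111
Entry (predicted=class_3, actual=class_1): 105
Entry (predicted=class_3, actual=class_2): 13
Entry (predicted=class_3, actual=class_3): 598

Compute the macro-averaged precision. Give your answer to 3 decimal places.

0.614

Per-class precision (TP/(TP+FP)):
  class_0: TP=308, FP=82+20+123=225 → 308/533 = 0.5779
  class_1: TP=599, FP=116+12+124=252 → 599/851 = 0.7039
  class_2: TP=264, FP=108+93+120=321 → 264/585 = 0.4513
  class_3: TP=598, FP=111+105+13=229 → 598/827 = 0.7231
Macro-precision = mean = (0.5779 + 0.7039 + 0.4513 + 0.7231) / 4 = 0.614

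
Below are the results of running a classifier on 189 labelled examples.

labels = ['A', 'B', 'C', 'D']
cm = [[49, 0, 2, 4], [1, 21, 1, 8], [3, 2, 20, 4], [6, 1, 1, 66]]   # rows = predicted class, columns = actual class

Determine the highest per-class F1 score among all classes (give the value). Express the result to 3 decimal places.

0.860

Per-class F1 score (2·TP/(2·TP+FP+FN)):
  A: TP=49, FP=0+2+4=6, FN=1+3+6=10 → 98/114 = 0.8596
  B: TP=21, FP=1+1+8=10, FN=0+2+1=3 → 42/55 = 0.7636
  C: TP=20, FP=3+2+4=9, FN=2+1+1=4 → 40/53 = 0.7547
  D: TP=66, FP=6+1+1=8, FN=4+8+4=16 → 132/156 = 0.8462
Highest is class 'A' with F1 score = 0.860.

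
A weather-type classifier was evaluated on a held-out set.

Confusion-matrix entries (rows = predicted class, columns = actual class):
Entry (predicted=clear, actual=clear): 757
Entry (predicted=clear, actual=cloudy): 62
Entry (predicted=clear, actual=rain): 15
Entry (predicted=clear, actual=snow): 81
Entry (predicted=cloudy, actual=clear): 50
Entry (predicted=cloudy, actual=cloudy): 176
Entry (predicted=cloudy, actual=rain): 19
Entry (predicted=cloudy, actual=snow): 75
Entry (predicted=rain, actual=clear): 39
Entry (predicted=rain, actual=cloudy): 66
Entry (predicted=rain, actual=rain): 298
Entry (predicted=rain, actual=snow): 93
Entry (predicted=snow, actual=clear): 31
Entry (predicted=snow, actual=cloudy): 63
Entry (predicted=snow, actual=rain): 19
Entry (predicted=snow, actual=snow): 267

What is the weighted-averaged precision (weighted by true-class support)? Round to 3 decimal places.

0.711

Per-class precision (TP/(TP+FP)):
  clear: TP=757, FP=62+15+81=158 → 757/915 = 0.8273
  cloudy: TP=176, FP=50+19+75=144 → 176/320 = 0.5500
  rain: TP=298, FP=39+66+93=198 → 298/496 = 0.6008
  snow: TP=267, FP=31+63+19=113 → 267/380 = 0.7026
Weighted-precision = Σ (supportᵢ/N)·precisionᵢ with N=2111: (877/2111)·0.8273 + (367/2111)·0.5500 + (351/2111)·0.6008 + (516/2111)·0.7026 = 0.711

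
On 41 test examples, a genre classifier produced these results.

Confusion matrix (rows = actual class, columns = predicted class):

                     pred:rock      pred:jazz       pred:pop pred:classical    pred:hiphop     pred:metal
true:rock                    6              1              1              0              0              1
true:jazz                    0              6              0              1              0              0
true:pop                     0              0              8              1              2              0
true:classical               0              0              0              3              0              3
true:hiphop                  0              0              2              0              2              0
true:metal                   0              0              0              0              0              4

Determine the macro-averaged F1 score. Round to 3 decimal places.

Per-class F1 score (2·TP/(2·TP+FP+FN)):
  rock: TP=6, FP=0+0+0+0+0=0, FN=1+1+0+0+1=3 → 12/15 = 0.8000
  jazz: TP=6, FP=1+0+0+0+0=1, FN=0+0+1+0+0=1 → 12/14 = 0.8571
  pop: TP=8, FP=1+0+0+2+0=3, FN=0+0+1+2+0=3 → 16/22 = 0.7273
  classical: TP=3, FP=0+1+1+0+0=2, FN=0+0+0+0+3=3 → 6/11 = 0.5455
  hiphop: TP=2, FP=0+0+2+0+0=2, FN=0+0+2+0+0=2 → 4/8 = 0.5000
  metal: TP=4, FP=1+0+0+3+0=4, FN=0+0+0+0+0=0 → 8/12 = 0.6667
Macro-F1 score = mean = (0.8000 + 0.8571 + 0.7273 + 0.5455 + 0.5000 + 0.6667) / 6 = 0.683

0.683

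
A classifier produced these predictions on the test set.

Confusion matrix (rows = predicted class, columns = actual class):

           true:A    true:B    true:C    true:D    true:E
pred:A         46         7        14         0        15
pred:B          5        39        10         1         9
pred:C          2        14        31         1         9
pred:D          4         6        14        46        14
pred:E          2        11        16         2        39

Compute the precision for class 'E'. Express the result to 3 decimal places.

0.557

Treat 'E' as positive and all other classes as negative.
precision = TP/(TP+FP).
E: TP=39, FP=2+11+16+2=31 → 39/70 = 0.5571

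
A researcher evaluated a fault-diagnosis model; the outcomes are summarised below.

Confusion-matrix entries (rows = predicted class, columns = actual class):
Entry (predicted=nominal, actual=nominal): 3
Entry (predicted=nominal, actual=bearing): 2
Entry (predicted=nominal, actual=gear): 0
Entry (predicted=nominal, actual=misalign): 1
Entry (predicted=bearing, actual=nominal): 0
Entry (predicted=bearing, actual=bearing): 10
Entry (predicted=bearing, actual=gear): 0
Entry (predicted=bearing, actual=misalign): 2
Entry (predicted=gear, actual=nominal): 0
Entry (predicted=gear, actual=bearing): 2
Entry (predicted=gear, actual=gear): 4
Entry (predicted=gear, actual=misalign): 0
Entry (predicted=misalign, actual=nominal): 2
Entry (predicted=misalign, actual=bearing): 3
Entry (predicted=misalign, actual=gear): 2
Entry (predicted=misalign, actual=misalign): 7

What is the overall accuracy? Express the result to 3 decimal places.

0.632

Accuracy = trace / total = (3+10+4+7=24) / 38 = 24/38 = 0.632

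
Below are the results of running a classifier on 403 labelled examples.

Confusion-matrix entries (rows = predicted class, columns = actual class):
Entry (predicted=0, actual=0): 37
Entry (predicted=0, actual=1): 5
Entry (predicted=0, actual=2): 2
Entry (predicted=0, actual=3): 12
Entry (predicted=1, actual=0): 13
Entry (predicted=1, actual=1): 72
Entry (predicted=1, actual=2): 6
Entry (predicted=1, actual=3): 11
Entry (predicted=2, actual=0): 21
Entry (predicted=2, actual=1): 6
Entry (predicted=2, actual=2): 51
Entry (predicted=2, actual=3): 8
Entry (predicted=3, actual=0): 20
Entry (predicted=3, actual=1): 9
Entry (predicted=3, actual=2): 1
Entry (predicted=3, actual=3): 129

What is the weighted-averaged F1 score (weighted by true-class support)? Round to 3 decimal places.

Per-class F1 score (2·TP/(2·TP+FP+FN)):
  0: TP=37, FP=5+2+12=19, FN=13+21+20=54 → 74/147 = 0.5034
  1: TP=72, FP=13+6+11=30, FN=5+6+9=20 → 144/194 = 0.7423
  2: TP=51, FP=21+6+8=35, FN=2+6+1=9 → 102/146 = 0.6986
  3: TP=129, FP=20+9+1=30, FN=12+11+8=31 → 258/319 = 0.8088
Weighted-F1 score = Σ (supportᵢ/N)·F1 scoreᵢ with N=403: (91/403)·0.5034 + (92/403)·0.7423 + (60/403)·0.6986 + (160/403)·0.8088 = 0.708

0.708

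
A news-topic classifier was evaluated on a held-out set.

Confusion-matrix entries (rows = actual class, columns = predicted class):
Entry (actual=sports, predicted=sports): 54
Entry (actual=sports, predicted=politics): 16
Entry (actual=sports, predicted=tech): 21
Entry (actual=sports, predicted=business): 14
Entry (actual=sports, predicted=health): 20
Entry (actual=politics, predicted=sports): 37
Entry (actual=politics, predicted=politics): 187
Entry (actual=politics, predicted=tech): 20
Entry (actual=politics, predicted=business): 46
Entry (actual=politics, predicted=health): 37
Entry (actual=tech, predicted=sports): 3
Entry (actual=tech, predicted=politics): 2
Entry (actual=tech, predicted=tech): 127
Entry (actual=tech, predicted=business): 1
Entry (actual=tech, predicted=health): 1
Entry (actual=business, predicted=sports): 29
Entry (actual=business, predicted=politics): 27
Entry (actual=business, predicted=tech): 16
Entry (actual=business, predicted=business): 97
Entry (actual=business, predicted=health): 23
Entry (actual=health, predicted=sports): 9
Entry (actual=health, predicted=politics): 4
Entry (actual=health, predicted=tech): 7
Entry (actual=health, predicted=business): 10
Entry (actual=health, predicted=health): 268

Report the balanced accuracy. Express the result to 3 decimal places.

Balanced accuracy = mean of per-class recall.
  sports: recall = 54/125 = 0.4320
  politics: recall = 187/327 = 0.5719
  tech: recall = 127/134 = 0.9478
  business: recall = 97/192 = 0.5052
  health: recall = 268/298 = 0.8993
Mean = (0.4320 + 0.5719 + 0.9478 + 0.5052 + 0.8993) / 5 = 0.671

0.671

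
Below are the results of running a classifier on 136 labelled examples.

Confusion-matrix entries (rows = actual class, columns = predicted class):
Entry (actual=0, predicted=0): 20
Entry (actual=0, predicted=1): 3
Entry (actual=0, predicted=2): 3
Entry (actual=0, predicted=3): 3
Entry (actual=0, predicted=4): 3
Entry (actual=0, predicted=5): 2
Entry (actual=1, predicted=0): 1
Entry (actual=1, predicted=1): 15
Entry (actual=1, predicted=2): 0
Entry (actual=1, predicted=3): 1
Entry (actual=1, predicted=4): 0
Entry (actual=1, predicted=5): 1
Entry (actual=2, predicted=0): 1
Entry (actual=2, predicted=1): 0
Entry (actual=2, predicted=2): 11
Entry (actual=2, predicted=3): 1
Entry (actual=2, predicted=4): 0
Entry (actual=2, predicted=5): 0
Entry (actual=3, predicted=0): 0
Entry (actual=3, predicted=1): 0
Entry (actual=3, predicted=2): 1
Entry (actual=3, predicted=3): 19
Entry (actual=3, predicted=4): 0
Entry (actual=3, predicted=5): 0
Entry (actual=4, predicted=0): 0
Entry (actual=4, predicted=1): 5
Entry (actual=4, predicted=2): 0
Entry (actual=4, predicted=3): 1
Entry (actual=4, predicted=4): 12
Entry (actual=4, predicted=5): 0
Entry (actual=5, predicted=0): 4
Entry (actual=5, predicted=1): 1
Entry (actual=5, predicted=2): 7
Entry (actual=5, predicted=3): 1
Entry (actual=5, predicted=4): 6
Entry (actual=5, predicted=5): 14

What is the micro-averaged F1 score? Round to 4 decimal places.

0.6691

Micro-averaging pools counts across classes: ΣTP=91, ΣFP=45, ΣFN=45.
Micro-F1 score = 2·TP/(2·TP+FP+FN) on pooled counts = 0.6691 (equals overall accuracy in single-label multiclass).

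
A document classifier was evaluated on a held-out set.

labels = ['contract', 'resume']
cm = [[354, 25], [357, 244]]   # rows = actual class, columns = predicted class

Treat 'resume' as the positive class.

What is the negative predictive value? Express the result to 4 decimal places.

0.4979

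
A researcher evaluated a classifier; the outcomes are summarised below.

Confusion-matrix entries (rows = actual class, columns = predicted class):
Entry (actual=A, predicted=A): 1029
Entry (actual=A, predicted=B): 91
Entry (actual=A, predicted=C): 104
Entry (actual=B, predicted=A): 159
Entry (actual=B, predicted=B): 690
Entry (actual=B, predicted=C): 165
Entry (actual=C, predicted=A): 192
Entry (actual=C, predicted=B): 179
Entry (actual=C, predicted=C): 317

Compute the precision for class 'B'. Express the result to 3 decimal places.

One-vs-rest for 'B': TP = diagonal; FP = other classes predicted 'B'; FN = 'B' predicted as other.
precision = TP/(TP+FP).
B: TP=690, FP=91+179=270 → 690/960 = 0.7188

0.719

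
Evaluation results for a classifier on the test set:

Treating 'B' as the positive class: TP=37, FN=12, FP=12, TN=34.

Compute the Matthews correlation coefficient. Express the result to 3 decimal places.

MCC = (TP·TN − FP·FN) / √((TP+FP)(TP+FN)(TN+FP)(TN+FN))
Numerator = 37·34 − 12·12 = 1114
Denominator = √(49·49·46·46) = √5080516 = 2254.0000
MCC = 1114 / 2254.0000 = 0.494

0.494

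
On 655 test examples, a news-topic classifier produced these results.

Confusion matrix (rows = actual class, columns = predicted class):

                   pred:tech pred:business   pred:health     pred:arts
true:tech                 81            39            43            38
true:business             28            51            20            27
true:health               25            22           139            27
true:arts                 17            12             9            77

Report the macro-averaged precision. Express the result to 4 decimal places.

Per-class precision (TP/(TP+FP)):
  tech: TP=81, FP=28+25+17=70 → 81/151 = 0.53642
  business: TP=51, FP=39+22+12=73 → 51/124 = 0.41129
  health: TP=139, FP=43+20+9=72 → 139/211 = 0.65877
  arts: TP=77, FP=38+27+27=92 → 77/169 = 0.45562
Macro-precision = mean = (0.53642 + 0.41129 + 0.65877 + 0.45562) / 4 = 0.5155

0.5155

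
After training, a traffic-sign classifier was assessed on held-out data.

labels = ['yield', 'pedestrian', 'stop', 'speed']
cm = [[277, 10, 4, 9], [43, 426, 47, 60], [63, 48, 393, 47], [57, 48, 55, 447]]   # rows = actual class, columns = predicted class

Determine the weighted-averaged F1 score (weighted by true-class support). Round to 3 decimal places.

0.759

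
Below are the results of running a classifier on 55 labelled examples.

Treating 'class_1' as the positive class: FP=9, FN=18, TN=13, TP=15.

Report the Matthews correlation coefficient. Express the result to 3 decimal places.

0.045

MCC = (TP·TN − FP·FN) / √((TP+FP)(TP+FN)(TN+FP)(TN+FN))
Numerator = 15·13 − 9·18 = 33
Denominator = √(24·33·22·31) = √540144 = 734.9449
MCC = 33 / 734.9449 = 0.045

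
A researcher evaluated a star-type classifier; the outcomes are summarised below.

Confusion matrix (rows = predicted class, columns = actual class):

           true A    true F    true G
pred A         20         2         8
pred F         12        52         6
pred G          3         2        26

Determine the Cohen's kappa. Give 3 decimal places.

Observed agreement pₒ = trace/N = 98/131 = 0.7481
Expected agreement pₑ = Σ (rowᵢ·colᵢ)/N² = (35·30 + 56·70 + 40·31)/131² = 0.3619
κ = (pₒ − pₑ)/(1 − pₑ) = (0.7481 − 0.3619)/(1 − 0.3619) = 0.605

0.605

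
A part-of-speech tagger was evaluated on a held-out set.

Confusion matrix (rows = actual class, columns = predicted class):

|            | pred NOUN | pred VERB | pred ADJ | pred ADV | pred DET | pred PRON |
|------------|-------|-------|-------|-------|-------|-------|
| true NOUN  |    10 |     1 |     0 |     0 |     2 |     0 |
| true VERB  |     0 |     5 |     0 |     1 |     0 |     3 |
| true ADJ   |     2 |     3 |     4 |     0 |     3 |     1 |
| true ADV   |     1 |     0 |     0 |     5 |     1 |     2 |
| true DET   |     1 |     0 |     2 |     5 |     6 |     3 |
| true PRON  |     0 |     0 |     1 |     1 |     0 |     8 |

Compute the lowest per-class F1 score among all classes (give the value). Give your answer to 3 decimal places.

0.400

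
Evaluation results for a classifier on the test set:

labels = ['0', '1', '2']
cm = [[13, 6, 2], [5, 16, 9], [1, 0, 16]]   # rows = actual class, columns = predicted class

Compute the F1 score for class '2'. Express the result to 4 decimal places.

0.7273

Treat '2' as positive and all other classes as negative.
F1 score = 2·TP/(2·TP+FP+FN).
2: TP=16, FP=2+9=11, FN=1+0=1 → 32/44 = 0.72727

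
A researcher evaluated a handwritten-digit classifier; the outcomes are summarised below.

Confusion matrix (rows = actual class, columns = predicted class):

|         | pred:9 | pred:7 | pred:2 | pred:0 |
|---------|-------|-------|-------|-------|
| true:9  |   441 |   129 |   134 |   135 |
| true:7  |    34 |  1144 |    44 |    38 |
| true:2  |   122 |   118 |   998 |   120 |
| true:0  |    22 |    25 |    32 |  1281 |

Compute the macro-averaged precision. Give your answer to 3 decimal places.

Per-class precision (TP/(TP+FP)):
  9: TP=441, FP=34+122+22=178 → 441/619 = 0.7124
  7: TP=1144, FP=129+118+25=272 → 1144/1416 = 0.8079
  2: TP=998, FP=134+44+32=210 → 998/1208 = 0.8262
  0: TP=1281, FP=135+38+120=293 → 1281/1574 = 0.8139
Macro-precision = mean = (0.7124 + 0.8079 + 0.8262 + 0.8139) / 4 = 0.790

0.790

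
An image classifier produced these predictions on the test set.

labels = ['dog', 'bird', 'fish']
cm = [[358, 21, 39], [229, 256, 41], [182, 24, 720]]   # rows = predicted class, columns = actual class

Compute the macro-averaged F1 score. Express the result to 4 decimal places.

0.6855

Per-class F1 score (2·TP/(2·TP+FP+FN)):
  dog: TP=358, FP=21+39=60, FN=229+182=411 → 716/1187 = 0.60320
  bird: TP=256, FP=229+41=270, FN=21+24=45 → 512/827 = 0.61911
  fish: TP=720, FP=182+24=206, FN=39+41=80 → 1440/1726 = 0.83430
Macro-F1 score = mean = (0.60320 + 0.61911 + 0.83430) / 3 = 0.6855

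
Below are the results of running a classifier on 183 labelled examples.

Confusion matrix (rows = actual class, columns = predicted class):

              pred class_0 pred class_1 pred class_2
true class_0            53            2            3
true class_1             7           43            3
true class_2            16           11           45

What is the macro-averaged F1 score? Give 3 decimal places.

Per-class F1 score (2·TP/(2·TP+FP+FN)):
  class_0: TP=53, FP=7+16=23, FN=2+3=5 → 106/134 = 0.7910
  class_1: TP=43, FP=2+11=13, FN=7+3=10 → 86/109 = 0.7890
  class_2: TP=45, FP=3+3=6, FN=16+11=27 → 90/123 = 0.7317
Macro-F1 score = mean = (0.7910 + 0.7890 + 0.7317) / 3 = 0.771

0.771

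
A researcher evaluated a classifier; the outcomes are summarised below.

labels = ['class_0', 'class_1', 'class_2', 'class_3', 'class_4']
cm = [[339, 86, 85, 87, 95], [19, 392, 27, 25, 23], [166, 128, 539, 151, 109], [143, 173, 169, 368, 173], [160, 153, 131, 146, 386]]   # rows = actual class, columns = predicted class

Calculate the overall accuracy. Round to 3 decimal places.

0.474

Accuracy = trace / total = (339+392+539+368+386=2024) / 4273 = 2024/4273 = 0.474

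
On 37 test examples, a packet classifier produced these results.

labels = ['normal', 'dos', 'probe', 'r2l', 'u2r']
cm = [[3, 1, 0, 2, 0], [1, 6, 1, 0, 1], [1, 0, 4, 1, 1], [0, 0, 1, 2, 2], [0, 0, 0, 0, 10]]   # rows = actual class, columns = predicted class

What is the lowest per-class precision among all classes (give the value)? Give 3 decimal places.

Per-class precision (TP/(TP+FP)):
  normal: TP=3, FP=1+1+0+0=2 → 3/5 = 0.6000
  dos: TP=6, FP=1+0+0+0=1 → 6/7 = 0.8571
  probe: TP=4, FP=0+1+1+0=2 → 4/6 = 0.6667
  r2l: TP=2, FP=2+0+1+0=3 → 2/5 = 0.4000
  u2r: TP=10, FP=0+1+1+2=4 → 10/14 = 0.7143
Lowest is class 'r2l' with precision = 0.400.

0.400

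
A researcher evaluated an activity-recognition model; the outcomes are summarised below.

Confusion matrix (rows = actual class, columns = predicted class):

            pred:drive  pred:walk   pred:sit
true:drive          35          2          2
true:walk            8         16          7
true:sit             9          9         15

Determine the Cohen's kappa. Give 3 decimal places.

0.452

Observed agreement pₒ = trace/N = 66/103 = 0.6408
Expected agreement pₑ = Σ (rowᵢ·colᵢ)/N² = (39·52 + 31·27 + 33·24)/103² = 0.3447
κ = (pₒ − pₑ)/(1 − pₑ) = (0.6408 − 0.3447)/(1 − 0.3447) = 0.452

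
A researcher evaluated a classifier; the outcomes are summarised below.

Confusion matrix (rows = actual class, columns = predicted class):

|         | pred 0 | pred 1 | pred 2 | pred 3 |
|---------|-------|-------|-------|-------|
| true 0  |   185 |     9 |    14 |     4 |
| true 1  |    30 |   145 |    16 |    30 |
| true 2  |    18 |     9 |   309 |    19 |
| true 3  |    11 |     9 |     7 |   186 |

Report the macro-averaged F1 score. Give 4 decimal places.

Per-class F1 score (2·TP/(2·TP+FP+FN)):
  0: TP=185, FP=30+18+11=59, FN=9+14+4=27 → 370/456 = 0.81140
  1: TP=145, FP=9+9+9=27, FN=30+16+30=76 → 290/393 = 0.73791
  2: TP=309, FP=14+16+7=37, FN=18+9+19=46 → 618/701 = 0.88160
  3: TP=186, FP=4+30+19=53, FN=11+9+7=27 → 372/452 = 0.82301
Macro-F1 score = mean = (0.81140 + 0.73791 + 0.88160 + 0.82301) / 4 = 0.8135

0.8135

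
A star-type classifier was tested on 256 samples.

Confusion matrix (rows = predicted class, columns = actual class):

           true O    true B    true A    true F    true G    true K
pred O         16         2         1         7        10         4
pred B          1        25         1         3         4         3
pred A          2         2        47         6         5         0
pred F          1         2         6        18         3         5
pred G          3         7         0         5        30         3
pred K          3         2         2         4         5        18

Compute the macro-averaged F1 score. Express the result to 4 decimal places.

Per-class F1 score (2·TP/(2·TP+FP+FN)):
  O: TP=16, FP=2+1+7+10+4=24, FN=1+2+1+3+3=10 → 32/66 = 0.48485
  B: TP=25, FP=1+1+3+4+3=12, FN=2+2+2+7+2=15 → 50/77 = 0.64935
  A: TP=47, FP=2+2+6+5+0=15, FN=1+1+6+0+2=10 → 94/119 = 0.78992
  F: TP=18, FP=1+2+6+3+5=17, FN=7+3+6+5+4=25 → 36/78 = 0.46154
  G: TP=30, FP=3+7+0+5+3=18, FN=10+4+5+3+5=27 → 60/105 = 0.57143
  K: TP=18, FP=3+2+2+4+5=16, FN=4+3+0+5+3=15 → 36/67 = 0.53731
Macro-F1 score = mean = (0.48485 + 0.64935 + 0.78992 + 0.46154 + 0.57143 + 0.53731) / 6 = 0.5824

0.5824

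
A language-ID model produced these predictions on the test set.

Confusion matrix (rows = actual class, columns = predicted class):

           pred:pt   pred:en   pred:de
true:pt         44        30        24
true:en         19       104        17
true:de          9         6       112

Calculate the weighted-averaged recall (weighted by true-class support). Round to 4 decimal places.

Per-class recall (TP/(TP+FN)):
  pt: TP=44, FN=30+24=54 → 44/98 = 0.44898
  en: TP=104, FN=19+17=36 → 104/140 = 0.74286
  de: TP=112, FN=9+6=15 → 112/127 = 0.88189
Weighted-recall = Σ (supportᵢ/N)·recallᵢ with N=365: (98/365)·0.44898 + (140/365)·0.74286 + (127/365)·0.88189 = 0.7123

0.7123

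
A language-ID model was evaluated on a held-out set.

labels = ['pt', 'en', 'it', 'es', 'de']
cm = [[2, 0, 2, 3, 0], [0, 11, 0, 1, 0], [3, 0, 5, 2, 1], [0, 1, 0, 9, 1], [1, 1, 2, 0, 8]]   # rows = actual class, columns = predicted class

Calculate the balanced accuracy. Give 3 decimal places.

Balanced accuracy = mean of per-class recall.
  pt: recall = 2/7 = 0.2857
  en: recall = 11/12 = 0.9167
  it: recall = 5/11 = 0.4545
  es: recall = 9/11 = 0.8182
  de: recall = 8/12 = 0.6667
Mean = (0.2857 + 0.9167 + 0.4545 + 0.8182 + 0.6667) / 5 = 0.628

0.628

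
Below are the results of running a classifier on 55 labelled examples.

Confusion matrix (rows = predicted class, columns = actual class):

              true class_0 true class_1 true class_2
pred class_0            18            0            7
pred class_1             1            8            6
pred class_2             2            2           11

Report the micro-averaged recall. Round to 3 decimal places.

0.673

Micro-averaging pools counts across classes: ΣTP=37, ΣFP=18, ΣFN=18.
Micro-recall = TP/(TP+FN) on pooled counts = 0.673 (equals overall accuracy in single-label multiclass).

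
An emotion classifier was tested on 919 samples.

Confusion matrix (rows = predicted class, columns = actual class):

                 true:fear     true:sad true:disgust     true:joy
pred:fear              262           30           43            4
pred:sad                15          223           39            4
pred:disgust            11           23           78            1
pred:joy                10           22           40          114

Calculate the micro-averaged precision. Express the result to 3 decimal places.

0.737

Micro-averaging pools counts across classes: ΣTP=677, ΣFP=242, ΣFN=242.
Micro-precision = TP/(TP+FP) on pooled counts = 0.737 (equals overall accuracy in single-label multiclass).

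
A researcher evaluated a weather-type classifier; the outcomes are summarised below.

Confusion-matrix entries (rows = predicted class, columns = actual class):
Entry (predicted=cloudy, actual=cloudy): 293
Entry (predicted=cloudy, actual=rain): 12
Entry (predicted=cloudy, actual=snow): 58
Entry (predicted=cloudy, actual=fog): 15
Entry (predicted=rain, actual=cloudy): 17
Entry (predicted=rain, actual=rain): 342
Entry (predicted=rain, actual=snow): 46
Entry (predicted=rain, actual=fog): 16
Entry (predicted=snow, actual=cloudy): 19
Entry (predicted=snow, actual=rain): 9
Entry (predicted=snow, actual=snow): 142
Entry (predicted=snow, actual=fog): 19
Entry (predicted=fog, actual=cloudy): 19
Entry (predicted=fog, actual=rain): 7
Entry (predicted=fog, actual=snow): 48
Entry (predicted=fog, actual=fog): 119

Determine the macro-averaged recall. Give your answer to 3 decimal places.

Per-class recall (TP/(TP+FN)):
  cloudy: TP=293, FN=17+19+19=55 → 293/348 = 0.8420
  rain: TP=342, FN=12+9+7=28 → 342/370 = 0.9243
  snow: TP=142, FN=58+46+48=152 → 142/294 = 0.4830
  fog: TP=119, FN=15+16+19=50 → 119/169 = 0.7041
Macro-recall = mean = (0.8420 + 0.9243 + 0.4830 + 0.7041) / 4 = 0.738

0.738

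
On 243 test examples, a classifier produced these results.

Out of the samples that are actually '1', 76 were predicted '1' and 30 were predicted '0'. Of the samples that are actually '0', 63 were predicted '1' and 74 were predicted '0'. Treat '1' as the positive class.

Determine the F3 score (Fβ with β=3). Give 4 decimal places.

0.6953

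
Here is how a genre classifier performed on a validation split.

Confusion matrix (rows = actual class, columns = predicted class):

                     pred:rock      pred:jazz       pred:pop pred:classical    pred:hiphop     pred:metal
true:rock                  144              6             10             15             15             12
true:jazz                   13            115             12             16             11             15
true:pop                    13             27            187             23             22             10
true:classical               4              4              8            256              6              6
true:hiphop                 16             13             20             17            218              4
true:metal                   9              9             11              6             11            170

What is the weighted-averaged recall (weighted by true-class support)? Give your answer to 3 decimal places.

Per-class recall (TP/(TP+FN)):
  rock: TP=144, FN=6+10+15+15+12=58 → 144/202 = 0.7129
  jazz: TP=115, FN=13+12+16+11+15=67 → 115/182 = 0.6319
  pop: TP=187, FN=13+27+23+22+10=95 → 187/282 = 0.6631
  classical: TP=256, FN=4+4+8+6+6=28 → 256/284 = 0.9014
  hiphop: TP=218, FN=16+13+20+17+4=70 → 218/288 = 0.7569
  metal: TP=170, FN=9+9+11+6+11=46 → 170/216 = 0.7870
Weighted-recall = Σ (supportᵢ/N)·recallᵢ with N=1454: (202/1454)·0.7129 + (182/1454)·0.6319 + (282/1454)·0.6631 + (284/1454)·0.9014 + (288/1454)·0.7569 + (216/1454)·0.7870 = 0.750

0.750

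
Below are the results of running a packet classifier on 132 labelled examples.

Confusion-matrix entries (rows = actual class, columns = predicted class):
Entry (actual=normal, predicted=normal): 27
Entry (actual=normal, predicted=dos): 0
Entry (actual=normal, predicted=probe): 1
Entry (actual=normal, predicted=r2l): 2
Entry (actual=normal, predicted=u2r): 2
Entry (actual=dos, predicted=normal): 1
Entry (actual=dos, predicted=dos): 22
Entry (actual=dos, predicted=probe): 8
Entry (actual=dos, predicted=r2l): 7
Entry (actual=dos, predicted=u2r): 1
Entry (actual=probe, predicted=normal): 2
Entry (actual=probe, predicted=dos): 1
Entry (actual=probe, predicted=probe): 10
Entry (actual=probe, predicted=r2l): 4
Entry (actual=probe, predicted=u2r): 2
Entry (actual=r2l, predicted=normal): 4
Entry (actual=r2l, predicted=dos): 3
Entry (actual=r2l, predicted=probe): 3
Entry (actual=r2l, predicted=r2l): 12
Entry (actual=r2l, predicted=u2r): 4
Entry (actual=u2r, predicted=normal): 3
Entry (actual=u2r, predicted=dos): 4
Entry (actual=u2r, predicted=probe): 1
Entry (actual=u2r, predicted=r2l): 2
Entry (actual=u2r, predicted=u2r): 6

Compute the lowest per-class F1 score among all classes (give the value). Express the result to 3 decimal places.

Per-class F1 score (2·TP/(2·TP+FP+FN)):
  normal: TP=27, FP=1+2+4+3=10, FN=0+1+2+2=5 → 54/69 = 0.7826
  dos: TP=22, FP=0+1+3+4=8, FN=1+8+7+1=17 → 44/69 = 0.6377
  probe: TP=10, FP=1+8+3+1=13, FN=2+1+4+2=9 → 20/42 = 0.4762
  r2l: TP=12, FP=2+7+4+2=15, FN=4+3+3+4=14 → 24/53 = 0.4528
  u2r: TP=6, FP=2+1+2+4=9, FN=3+4+1+2=10 → 12/31 = 0.3871
Lowest is class 'u2r' with F1 score = 0.387.

0.387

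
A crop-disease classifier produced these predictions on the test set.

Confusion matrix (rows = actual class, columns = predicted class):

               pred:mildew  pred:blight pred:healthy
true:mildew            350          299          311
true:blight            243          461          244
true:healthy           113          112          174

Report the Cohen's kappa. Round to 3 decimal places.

Observed agreement pₒ = trace/N = 985/2307 = 0.4270
Expected agreement pₑ = Σ (rowᵢ·colᵢ)/N² = (960·706 + 948·872 + 399·729)/2307² = 0.3373
κ = (pₒ − pₑ)/(1 − pₑ) = (0.4270 − 0.3373)/(1 − 0.3373) = 0.135

0.135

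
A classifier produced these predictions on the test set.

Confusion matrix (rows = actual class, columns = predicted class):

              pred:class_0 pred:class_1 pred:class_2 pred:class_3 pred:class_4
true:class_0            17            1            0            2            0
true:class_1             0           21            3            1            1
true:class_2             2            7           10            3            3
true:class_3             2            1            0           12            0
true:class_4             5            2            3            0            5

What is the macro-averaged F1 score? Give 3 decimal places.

0.619

Per-class F1 score (2·TP/(2·TP+FP+FN)):
  class_0: TP=17, FP=0+2+2+5=9, FN=1+0+2+0=3 → 34/46 = 0.7391
  class_1: TP=21, FP=1+7+1+2=11, FN=0+3+1+1=5 → 42/58 = 0.7241
  class_2: TP=10, FP=0+3+0+3=6, FN=2+7+3+3=15 → 20/41 = 0.4878
  class_3: TP=12, FP=2+1+3+0=6, FN=2+1+0+0=3 → 24/33 = 0.7273
  class_4: TP=5, FP=0+1+3+0=4, FN=5+2+3+0=10 → 10/24 = 0.4167
Macro-F1 score = mean = (0.7391 + 0.7241 + 0.4878 + 0.7273 + 0.4167) / 5 = 0.619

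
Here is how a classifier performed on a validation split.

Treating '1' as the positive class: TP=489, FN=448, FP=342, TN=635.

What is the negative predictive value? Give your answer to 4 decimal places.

0.5863

NPV = TN/(TN+FN) = 635/(635+448) = 0.5863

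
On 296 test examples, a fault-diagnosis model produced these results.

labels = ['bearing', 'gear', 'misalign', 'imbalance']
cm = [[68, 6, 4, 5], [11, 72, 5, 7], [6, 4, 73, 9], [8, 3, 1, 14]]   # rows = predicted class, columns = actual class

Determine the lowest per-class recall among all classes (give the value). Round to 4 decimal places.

0.4000

Per-class recall (TP/(TP+FN)):
  bearing: TP=68, FN=11+6+8=25 → 68/93 = 0.73118
  gear: TP=72, FN=6+4+3=13 → 72/85 = 0.84706
  misalign: TP=73, FN=4+5+1=10 → 73/83 = 0.87952
  imbalance: TP=14, FN=5+7+9=21 → 14/35 = 0.40000
Lowest is class 'imbalance' with recall = 0.4000.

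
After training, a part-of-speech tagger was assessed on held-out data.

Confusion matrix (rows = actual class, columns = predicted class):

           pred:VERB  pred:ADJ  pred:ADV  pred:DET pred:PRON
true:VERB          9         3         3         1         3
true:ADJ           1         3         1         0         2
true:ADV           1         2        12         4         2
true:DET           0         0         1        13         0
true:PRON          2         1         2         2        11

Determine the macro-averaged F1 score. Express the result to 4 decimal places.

0.5827

Per-class F1 score (2·TP/(2·TP+FP+FN)):
  VERB: TP=9, FP=1+1+0+2=4, FN=3+3+1+3=10 → 18/32 = 0.56250
  ADJ: TP=3, FP=3+2+0+1=6, FN=1+1+0+2=4 → 6/16 = 0.37500
  ADV: TP=12, FP=3+1+1+2=7, FN=1+2+4+2=9 → 24/40 = 0.60000
  DET: TP=13, FP=1+0+4+2=7, FN=0+0+1+0=1 → 26/34 = 0.76471
  PRON: TP=11, FP=3+2+2+0=7, FN=2+1+2+2=7 → 22/36 = 0.61111
Macro-F1 score = mean = (0.56250 + 0.37500 + 0.60000 + 0.76471 + 0.61111) / 5 = 0.5827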